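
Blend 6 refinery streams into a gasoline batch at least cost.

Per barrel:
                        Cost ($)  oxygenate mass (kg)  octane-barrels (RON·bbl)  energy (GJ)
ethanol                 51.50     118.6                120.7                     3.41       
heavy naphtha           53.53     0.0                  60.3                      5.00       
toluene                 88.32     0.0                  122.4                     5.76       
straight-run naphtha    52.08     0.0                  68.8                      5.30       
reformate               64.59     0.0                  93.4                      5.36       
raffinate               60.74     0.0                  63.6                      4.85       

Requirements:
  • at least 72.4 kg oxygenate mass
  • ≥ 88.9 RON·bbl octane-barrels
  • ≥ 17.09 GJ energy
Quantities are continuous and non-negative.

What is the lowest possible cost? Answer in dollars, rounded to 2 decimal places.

Let x1 = barrels of ethanol, x2 = barrels of heavy naphtha, x3 = barrels of toluene, x4 = barrels of straight-run naphtha, x5 = barrels of reformate, x6 = barrels of raffinate.
Minimize 51.5x1 + 53.53x2 + 88.32x3 + 52.08x4 + 64.59x5 + 60.74x6 subject to:
  118.6x1 ≥ 72.4   (oxygenate mass)
  120.7x1 + 60.3x2 + 122.4x3 + 68.8x4 + 93.4x5 + 63.6x6 ≥ 88.9   (octane-barrels)
  3.41x1 + 5x2 + 5.76x3 + 5.3x4 + 5.36x5 + 4.85x6 ≥ 17.09   (energy)
  x1, x2, x3, x4, x5, x6 ≥ 0.
The cheapest feasible vertex uses only ethanol, straight-run naphtha; heavy naphtha, toluene, reformate, raffinate are not used. Binding constraints: oxygenate mass and energy.
So ethanol = 0.61046 barrels, straight-run naphtha = 2.8318 barrels.
Objective = 51.5·0.61046 + 52.08·2.8318 = 178.9188.

$178.92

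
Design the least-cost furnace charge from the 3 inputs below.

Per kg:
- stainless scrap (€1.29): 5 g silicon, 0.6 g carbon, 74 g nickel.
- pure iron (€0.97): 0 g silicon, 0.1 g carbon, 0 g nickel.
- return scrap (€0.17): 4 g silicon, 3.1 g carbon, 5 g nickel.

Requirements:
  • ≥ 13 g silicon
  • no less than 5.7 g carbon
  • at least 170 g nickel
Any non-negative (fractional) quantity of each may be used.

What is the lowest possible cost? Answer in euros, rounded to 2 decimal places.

This is a linear program. Let x1 = kg of stainless scrap, x2 = kg of pure iron, x3 = kg of return scrap.
min 1.29x1 + 0.97x2 + 0.17x3 with:
  5x1 + 4x3 ≥ 13   (silicon)
  0.6x1 + 0.1x2 + 3.1x3 ≥ 5.7   (carbon)
  74x1 + 5x3 ≥ 170   (nickel)
  x1, x2, x3 ≥ 0.
The cheapest feasible vertex uses only stainless scrap, return scrap; pure iron is not used. There the carbon and nickel constraints are tight.
Optimal quantities: stainless scrap = 2.202 kg, return scrap = 1.413 kg.
Total cost: 1.29·2.202 + 0.17·1.413 = 3.0808.

€3.08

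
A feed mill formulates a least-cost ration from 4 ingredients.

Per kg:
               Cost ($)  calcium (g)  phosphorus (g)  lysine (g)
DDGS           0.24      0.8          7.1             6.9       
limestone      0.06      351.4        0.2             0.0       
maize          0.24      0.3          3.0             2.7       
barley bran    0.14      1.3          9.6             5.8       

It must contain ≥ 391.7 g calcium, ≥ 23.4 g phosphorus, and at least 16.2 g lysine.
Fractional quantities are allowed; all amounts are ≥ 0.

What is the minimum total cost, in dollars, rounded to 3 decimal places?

Treat it as an LP. Let x1 = kg of DDGS, x2 = kg of limestone, x3 = kg of maize, x4 = kg of barley bran.
Minimize 0.24x1 + 0.06x2 + 0.24x3 + 0.14x4 s.t.:
  0.8x1 + 351.4x2 + 0.3x3 + 1.3x4 ≥ 391.7   (calcium)
  7.1x1 + 0.2x2 + 3x3 + 9.6x4 ≥ 23.4   (phosphorus)
  6.9x1 + 2.7x3 + 5.8x4 ≥ 16.2   (lysine)
  x1, x2, x3, x4 ≥ 0.
The optimal basis is {limestone, barley bran}; DDGS, maize drop out. There the calcium and lysine constraints are tight.
So limestone = 1.104 kg, barley bran = 2.793 kg.
Hence cost = 0.06·1.104 + 0.14·2.793 = $0.45726.

$0.457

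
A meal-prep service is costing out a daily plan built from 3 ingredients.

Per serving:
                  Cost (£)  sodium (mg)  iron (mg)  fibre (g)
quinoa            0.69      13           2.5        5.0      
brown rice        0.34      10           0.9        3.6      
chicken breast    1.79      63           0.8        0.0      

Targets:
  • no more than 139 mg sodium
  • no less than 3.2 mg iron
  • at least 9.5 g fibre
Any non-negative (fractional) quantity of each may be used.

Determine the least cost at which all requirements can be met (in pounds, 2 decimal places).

Let x1 = servings of quinoa, x2 = servings of brown rice, x3 = servings of chicken breast.
min 0.69x1 + 0.34x2 + 1.79x3 with:
  13x1 + 10x2 + 63x3 ≤ 139   (sodium)
  2.5x1 + 0.9x2 + 0.8x3 ≥ 3.2   (iron)
  5x1 + 3.6x2 ≥ 9.5   (fibre)
  x1, x2, x3 ≥ 0.
The optimal basis is {quinoa, brown rice}; chicken breast drops out. The iron and fibre requirements are met with equality.
That vertex is x1 = 0.66, x2 = 1.722.
Cost = 0.69·0.66 + 0.34·1.722 = 1.0409.

£1.04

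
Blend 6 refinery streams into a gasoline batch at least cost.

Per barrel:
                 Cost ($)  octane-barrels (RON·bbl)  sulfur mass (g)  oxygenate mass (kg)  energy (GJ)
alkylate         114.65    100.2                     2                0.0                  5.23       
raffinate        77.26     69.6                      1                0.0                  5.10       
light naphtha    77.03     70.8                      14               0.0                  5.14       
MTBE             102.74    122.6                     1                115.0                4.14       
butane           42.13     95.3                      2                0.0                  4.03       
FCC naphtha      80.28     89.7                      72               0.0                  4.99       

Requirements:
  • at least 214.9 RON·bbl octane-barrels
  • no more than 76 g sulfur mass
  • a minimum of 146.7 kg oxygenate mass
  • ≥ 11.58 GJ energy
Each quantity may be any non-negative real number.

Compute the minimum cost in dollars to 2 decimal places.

$196.91

Treat it as an LP. Let x1 = barrels of alkylate, x2 = barrels of raffinate, x3 = barrels of light naphtha, x4 = barrels of MTBE, x5 = barrels of butane, x6 = barrels of FCC naphtha.
Minimize 114.65x1 + 77.26x2 + 77.03x3 + 102.74x4 + 42.13x5 + 80.28x6 with:
  100.2x1 + 69.6x2 + 70.8x3 + 122.6x4 + 95.3x5 + 89.7x6 ≥ 214.9   (octane-barrels)
  2x1 + 1x2 + 14x3 + 1x4 + 2x5 + 72x6 ≤ 76   (sulfur mass)
  115x4 ≥ 146.7   (oxygenate mass)
  5.23x1 + 5.1x2 + 5.14x3 + 4.14x4 + 4.03x5 + 4.99x6 ≥ 11.58   (energy)
  x1, x2, x3, x4, x5, x6 ≥ 0.
The cheapest feasible vertex uses only MTBE, butane; alkylate, raffinate, light naphtha, FCC naphtha are not used. The oxygenate mass and energy requirements are met with equality.
Optimal quantities: MTBE = 1.2757 barrels, butane = 1.563 barrels.
Hence cost = 102.74·1.2757 + 42.13·1.563 = $196.9146.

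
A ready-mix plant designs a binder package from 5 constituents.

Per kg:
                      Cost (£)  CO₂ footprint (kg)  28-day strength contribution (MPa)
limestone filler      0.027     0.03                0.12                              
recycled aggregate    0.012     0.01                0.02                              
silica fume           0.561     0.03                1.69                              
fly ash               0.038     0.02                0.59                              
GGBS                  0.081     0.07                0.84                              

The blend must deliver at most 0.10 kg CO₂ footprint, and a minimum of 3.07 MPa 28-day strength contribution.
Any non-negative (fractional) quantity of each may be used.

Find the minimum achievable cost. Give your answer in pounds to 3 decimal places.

£0.265

Set it up as a linear program. Let x1 = kg of limestone filler, x2 = kg of recycled aggregate, x3 = kg of silica fume, x4 = kg of fly ash, x5 = kg of GGBS.
min 0.027x1 + 0.012x2 + 0.561x3 + 0.038x4 + 0.081x5 s.t.:
  0.03x1 + 0.01x2 + 0.03x3 + 0.02x4 + 0.07x5 ≤ 0.1   (CO₂ footprint)
  0.12x1 + 0.02x2 + 1.69x3 + 0.59x4 + 0.84x5 ≥ 3.07   (28-day strength contribution)
  x1, x2, x3, x4, x5 ≥ 0.
The cheapest feasible vertex uses only silica fume, fly ash; limestone filler, recycled aggregate, GGBS are not used. There the CO₂ footprint and 28-day strength contribution constraints are tight.
Solving gives x3 = 0.1491, x4 = 4.776.
Objective = 0.561·0.1491 + 0.038·4.776 = 0.26513.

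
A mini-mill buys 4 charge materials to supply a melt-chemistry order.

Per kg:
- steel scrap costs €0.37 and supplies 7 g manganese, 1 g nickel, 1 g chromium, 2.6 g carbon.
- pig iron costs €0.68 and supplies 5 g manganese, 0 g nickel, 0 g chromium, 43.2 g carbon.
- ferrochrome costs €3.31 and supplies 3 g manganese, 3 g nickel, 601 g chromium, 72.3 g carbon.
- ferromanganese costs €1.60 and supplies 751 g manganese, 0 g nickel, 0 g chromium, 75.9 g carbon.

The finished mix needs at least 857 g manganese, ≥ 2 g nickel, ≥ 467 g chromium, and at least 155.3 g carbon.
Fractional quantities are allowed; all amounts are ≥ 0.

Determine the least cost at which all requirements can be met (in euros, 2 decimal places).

€4.59

Treat it as an LP. Let x1 = kg of steel scrap, x2 = kg of pig iron, x3 = kg of ferrochrome, x4 = kg of ferromanganese.
Minimise 0.37x1 + 0.68x2 + 3.31x3 + 1.6x4 with:
  7x1 + 5x2 + 3x3 + 751x4 ≥ 857   (manganese)
  1x1 + 3x3 ≥ 2   (nickel)
  1x1 + 601x3 ≥ 467   (chromium)
  2.6x1 + 43.2x2 + 72.3x3 + 75.9x4 ≥ 155.3   (carbon)
  x1, x2, x3, x4 ≥ 0.
The optimal basis is {pig iron, ferrochrome, ferromanganese}; steel scrap drops out. There the manganese, chromium, carbon constraints are tight.
So pig iron = 0.2985 kg, ferrochrome = 0.777 kg, ferromanganese = 1.136 kg.
Objective = 0.68·0.2985 + 3.31·0.777 + 1.6·1.136 = 4.5925.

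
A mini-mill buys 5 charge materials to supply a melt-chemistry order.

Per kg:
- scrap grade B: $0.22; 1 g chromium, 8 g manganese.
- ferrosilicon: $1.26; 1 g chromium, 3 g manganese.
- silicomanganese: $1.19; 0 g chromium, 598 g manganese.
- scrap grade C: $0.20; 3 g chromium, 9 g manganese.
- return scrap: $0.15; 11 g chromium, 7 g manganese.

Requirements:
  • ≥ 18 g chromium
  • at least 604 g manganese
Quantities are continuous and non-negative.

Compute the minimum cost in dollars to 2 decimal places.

$1.42

Set it up as a linear program. Let x1 = kg of scrap grade B, x2 = kg of ferrosilicon, x3 = kg of silicomanganese, x4 = kg of scrap grade C, x5 = kg of return scrap.
Minimize 0.22x1 + 1.26x2 + 1.19x3 + 0.2x4 + 0.15x5 subject to:
  1x1 + 1x2 + 3x4 + 11x5 ≥ 18   (chromium)
  8x1 + 3x2 + 598x3 + 9x4 + 7x5 ≥ 604   (manganese)
  x1, x2, x3, x4, x5 ≥ 0.
The optimal basis is {silicomanganese, return scrap}; scrap grade B, ferrosilicon, scrap grade C drop out. There the chromium and manganese constraints are tight.
So silicomanganese = 0.9909 kg, return scrap = 1.636 kg.
Objective = 1.19·0.9909 + 0.15·1.636 = 1.4246.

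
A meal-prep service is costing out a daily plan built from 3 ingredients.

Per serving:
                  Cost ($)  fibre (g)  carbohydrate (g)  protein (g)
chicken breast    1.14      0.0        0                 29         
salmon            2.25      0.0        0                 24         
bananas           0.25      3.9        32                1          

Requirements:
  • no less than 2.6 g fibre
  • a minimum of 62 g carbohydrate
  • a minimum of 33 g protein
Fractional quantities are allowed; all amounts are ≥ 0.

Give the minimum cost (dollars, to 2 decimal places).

Set it up as a linear program. Let x1 = servings of chicken breast, x2 = servings of salmon, x3 = servings of bananas.
Minimize 1.14x1 + 2.25x2 + 0.25x3 s.t.:
  3.9x3 ≥ 2.6   (fibre)
  32x3 ≥ 62   (carbohydrate)
  29x1 + 24x2 + 1x3 ≥ 33   (protein)
  x1, x2, x3 ≥ 0.
The optimal basis is {chicken breast, bananas}; salmon drops out. The carbohydrate and protein requirements are met with equality.
So chicken breast = 1.071 servings, bananas = 1.938 servings.
Cost = 1.14·1.071 + 0.25·1.938 = 1.7054.

$1.71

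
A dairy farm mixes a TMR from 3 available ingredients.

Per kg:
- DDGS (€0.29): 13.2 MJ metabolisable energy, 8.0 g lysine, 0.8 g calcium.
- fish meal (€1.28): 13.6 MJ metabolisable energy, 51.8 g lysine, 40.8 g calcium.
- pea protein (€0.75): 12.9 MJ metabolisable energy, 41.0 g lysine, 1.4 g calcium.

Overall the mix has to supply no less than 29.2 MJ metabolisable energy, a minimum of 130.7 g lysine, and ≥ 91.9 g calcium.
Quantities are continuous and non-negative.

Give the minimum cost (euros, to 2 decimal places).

This is a linear program. Let x1 = kg of DDGS, x2 = kg of fish meal, x3 = kg of pea protein.
Minimize 0.29x1 + 1.28x2 + 0.75x3 s.t.:
  13.2x1 + 13.6x2 + 12.9x3 ≥ 29.2   (metabolisable energy)
  8x1 + 51.8x2 + 41x3 ≥ 130.7   (lysine)
  0.8x1 + 40.8x2 + 1.4x3 ≥ 91.9   (calcium)
  x1, x2, x3 ≥ 0.
At the optimum only fish meal, pea protein are positive (DDGS = 0). Binding constraints: lysine and calcium.
Optimal quantities: fish meal = 2.24 kg, pea protein = 0.3575 kg.
Objective = 1.28·2.24 + 0.75·0.3575 = 3.1353.

€3.14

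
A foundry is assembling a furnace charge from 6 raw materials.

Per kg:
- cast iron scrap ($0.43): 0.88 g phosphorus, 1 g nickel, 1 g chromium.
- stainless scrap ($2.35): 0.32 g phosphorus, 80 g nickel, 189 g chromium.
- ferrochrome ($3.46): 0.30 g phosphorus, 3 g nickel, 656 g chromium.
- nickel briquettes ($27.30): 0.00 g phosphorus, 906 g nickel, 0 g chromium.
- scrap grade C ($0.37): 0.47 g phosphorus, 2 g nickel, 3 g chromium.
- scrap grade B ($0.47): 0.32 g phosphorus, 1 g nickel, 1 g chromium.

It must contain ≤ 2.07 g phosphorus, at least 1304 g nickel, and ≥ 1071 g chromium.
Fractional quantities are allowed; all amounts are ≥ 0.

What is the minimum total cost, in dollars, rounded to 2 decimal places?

$38.90

This is a linear program. Let x1 = kg of cast iron scrap, x2 = kg of stainless scrap, x3 = kg of ferrochrome, x4 = kg of nickel briquettes, x5 = kg of scrap grade C, x6 = kg of scrap grade B.
min 0.43x1 + 2.35x2 + 3.46x3 + 27.3x4 + 0.37x5 + 0.47x6 subject to:
  0.88x1 + 0.32x2 + 0.3x3 + 0.47x5 + 0.32x6 ≤ 2.07   (phosphorus)
  1x1 + 80x2 + 3x3 + 906x4 + 2x5 + 1x6 ≥ 1304   (nickel)
  1x1 + 189x2 + 656x3 + 3x5 + 1x6 ≥ 1071   (chromium)
  x1, x2, x3, x4, x5, x6 ≥ 0.
The minimum-cost mix takes nothing from cast iron scrap, ferrochrome, scrap grade C, scrap grade B — only stainless scrap, nickel briquettes. There the phosphorus and nickel constraints are tight.
So stainless scrap = 6.469 kg, nickel briquettes = 0.8681 kg.
Hence cost = 2.35·6.469 + 27.3·0.8681 = $38.9013.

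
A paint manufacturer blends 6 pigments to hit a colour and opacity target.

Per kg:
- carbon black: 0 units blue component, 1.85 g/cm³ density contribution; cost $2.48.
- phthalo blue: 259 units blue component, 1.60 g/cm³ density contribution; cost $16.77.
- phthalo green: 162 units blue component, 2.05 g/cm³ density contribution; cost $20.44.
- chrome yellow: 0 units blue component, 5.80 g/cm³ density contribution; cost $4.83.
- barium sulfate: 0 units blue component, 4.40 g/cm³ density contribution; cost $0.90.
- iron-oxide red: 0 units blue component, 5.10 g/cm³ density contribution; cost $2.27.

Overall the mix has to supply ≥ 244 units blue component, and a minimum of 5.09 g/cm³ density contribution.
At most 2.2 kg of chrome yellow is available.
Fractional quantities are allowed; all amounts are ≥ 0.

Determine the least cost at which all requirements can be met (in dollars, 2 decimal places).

Set it up as a linear program. Let x1 = kg of carbon black, x2 = kg of phthalo blue, x3 = kg of phthalo green, x4 = kg of chrome yellow, x5 = kg of barium sulfate, x6 = kg of iron-oxide red.
Minimise 2.48x1 + 16.77x2 + 20.44x3 + 4.83x4 + 0.9x5 + 2.27x6 with:
  259x2 + 162x3 ≥ 244   (blue component)
  1.85x1 + 1.6x2 + 2.05x3 + 5.8x4 + 4.4x5 + 5.1x6 ≥ 5.09   (density contribution)
  x4 ≤ 2.2
  x1, x2, x3, x4, x5, x6 ≥ 0.
The optimal basis is {phthalo blue, barium sulfate}; carbon black, phthalo green, chrome yellow, iron-oxide red drop out. The blue component and density contribution requirements are met with equality.
That vertex is x2 = 0.9421, x5 = 0.8142.
Hence cost = 16.77·0.9421 + 0.9·0.8142 = $16.5318.

$16.53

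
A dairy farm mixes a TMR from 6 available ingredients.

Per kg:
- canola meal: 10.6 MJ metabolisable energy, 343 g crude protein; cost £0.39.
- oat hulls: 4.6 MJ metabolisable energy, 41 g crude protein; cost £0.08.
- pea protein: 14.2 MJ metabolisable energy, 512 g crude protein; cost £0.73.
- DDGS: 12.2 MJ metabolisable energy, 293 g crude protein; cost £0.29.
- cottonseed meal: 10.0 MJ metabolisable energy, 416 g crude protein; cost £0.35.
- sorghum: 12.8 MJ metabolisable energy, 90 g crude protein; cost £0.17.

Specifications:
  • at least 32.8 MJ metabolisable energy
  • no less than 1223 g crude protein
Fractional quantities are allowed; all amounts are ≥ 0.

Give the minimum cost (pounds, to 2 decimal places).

Let x1 = kg of canola meal, x2 = kg of oat hulls, x3 = kg of pea protein, x4 = kg of DDGS, x5 = kg of cottonseed meal, x6 = kg of sorghum.
Minimize 0.39x1 + 0.08x2 + 0.73x3 + 0.29x4 + 0.35x5 + 0.17x6 s.t.:
  10.6x1 + 4.6x2 + 14.2x3 + 12.2x4 + 10x5 + 12.8x6 ≥ 32.8   (metabolisable energy)
  343x1 + 41x2 + 512x3 + 293x4 + 416x5 + 90x6 ≥ 1223   (crude protein)
  x1, x2, x3, x4, x5, x6 ≥ 0.
At the optimum only DDGS, cottonseed meal are positive (canola meal, oat hulls, pea protein, sorghum = 0). Binding constraints: metabolisable energy and crude protein.
That vertex is x4 = 0.6595, x5 = 2.475.
Total cost: 0.29·0.6595 + 0.35·2.475 = 1.0575.

£1.06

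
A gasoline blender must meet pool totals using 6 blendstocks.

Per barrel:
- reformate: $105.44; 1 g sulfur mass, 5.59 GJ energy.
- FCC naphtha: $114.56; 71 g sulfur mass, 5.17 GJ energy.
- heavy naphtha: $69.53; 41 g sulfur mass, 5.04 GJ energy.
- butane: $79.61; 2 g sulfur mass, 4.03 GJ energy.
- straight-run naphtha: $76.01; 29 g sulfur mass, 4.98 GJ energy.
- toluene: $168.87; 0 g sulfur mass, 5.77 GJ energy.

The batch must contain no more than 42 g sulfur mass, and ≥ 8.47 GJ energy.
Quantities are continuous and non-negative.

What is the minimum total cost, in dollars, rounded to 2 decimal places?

$133.95

Let x1 = barrels of reformate, x2 = barrels of FCC naphtha, x3 = barrels of heavy naphtha, x4 = barrels of butane, x5 = barrels of straight-run naphtha, x6 = barrels of toluene.
min 105.44x1 + 114.56x2 + 69.53x3 + 79.61x4 + 76.01x5 + 168.87x6 subject to:
  1x1 + 71x2 + 41x3 + 2x4 + 29x5 ≤ 42   (sulfur mass)
  5.59x1 + 5.17x2 + 5.04x3 + 4.03x4 + 4.98x5 + 5.77x6 ≥ 8.47   (energy)
  x1, x2, x3, x4, x5, x6 ≥ 0.
The optimal basis is {reformate, straight-run naphtha}; FCC naphtha, heavy naphtha, butane, toluene drop out. Binding constraints: sulfur mass and energy.
So reformate = 0.2321 barrels, straight-run naphtha = 1.4403 barrels.
Cost = 105.44·0.2321 + 76.01·1.4403 = 133.9498.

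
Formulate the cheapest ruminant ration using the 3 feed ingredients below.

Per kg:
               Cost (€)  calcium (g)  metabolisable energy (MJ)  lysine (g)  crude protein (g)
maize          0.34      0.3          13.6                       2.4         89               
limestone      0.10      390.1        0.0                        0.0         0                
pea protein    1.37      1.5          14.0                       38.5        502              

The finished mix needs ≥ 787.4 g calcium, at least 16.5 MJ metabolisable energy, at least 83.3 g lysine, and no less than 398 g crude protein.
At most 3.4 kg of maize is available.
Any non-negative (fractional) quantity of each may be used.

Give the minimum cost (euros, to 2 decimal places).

Let x1 = kg of maize, x2 = kg of limestone, x3 = kg of pea protein.
min 0.34x1 + 0.1x2 + 1.37x3 with:
  0.3x1 + 390.1x2 + 1.5x3 ≥ 787.4   (calcium)
  13.6x1 + 14x3 ≥ 16.5   (metabolisable energy)
  2.4x1 + 38.5x3 ≥ 83.3   (lysine)
  89x1 + 502x3 ≥ 398   (crude protein)
  x1 ≤ 3.4
  x1, x2, x3 ≥ 0.
At the optimum only limestone, pea protein are positive (maize = 0). The calcium and lysine requirements are met with equality.
Optimal quantities: limestone = 2.01 kg, pea protein = 2.164 kg.
Cost = 0.1·2.01 + 1.37·2.164 = 3.1657.

€3.17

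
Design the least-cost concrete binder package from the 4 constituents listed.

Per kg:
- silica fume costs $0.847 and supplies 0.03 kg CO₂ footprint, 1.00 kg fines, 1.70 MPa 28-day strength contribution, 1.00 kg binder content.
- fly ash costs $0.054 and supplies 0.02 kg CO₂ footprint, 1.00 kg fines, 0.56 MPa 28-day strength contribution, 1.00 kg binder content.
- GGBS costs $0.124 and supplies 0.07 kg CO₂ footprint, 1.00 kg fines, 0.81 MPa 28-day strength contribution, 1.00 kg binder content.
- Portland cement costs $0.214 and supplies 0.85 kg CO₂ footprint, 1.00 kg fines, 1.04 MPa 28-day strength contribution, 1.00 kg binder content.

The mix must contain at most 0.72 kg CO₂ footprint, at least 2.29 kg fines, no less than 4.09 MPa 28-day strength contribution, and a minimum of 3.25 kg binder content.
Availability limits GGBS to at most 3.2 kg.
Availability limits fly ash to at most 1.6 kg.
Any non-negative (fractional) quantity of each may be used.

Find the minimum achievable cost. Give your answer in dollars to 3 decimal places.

$0.617

Treat it as an LP. Let x1 = kg of silica fume, x2 = kg of fly ash, x3 = kg of GGBS, x4 = kg of Portland cement.
min 0.847x1 + 0.054x2 + 0.124x3 + 0.214x4 s.t.:
  0.03x1 + 0.02x2 + 0.07x3 + 0.85x4 ≤ 0.72   (CO₂ footprint)
  1x1 + 1x2 + 1x3 + 1x4 ≥ 2.29   (fines)
  1.7x1 + 0.56x2 + 0.81x3 + 1.04x4 ≥ 4.09   (28-day strength contribution)
  1x1 + 1x2 + 1x3 + 1x4 ≥ 3.25   (binder content)
  x3 ≤ 3.2
  x2 ≤ 1.6
  x1, x2, x3, x4 ≥ 0.
The optimal mix uses every input. Binding constraints: CO₂ footprint, 28-day strength contribution, the GGBS cap, the fly ash cap.
Optimal quantities: silica fume = 0.02061 kg, fly ash = 1.6 kg, GGBS = 3.2 kg, Portland cement = 0.5452 kg.
Total cost: 0.847·0.02061 + 0.054·1.6 + 0.124·3.2 + 0.214·0.5452 = 0.61733.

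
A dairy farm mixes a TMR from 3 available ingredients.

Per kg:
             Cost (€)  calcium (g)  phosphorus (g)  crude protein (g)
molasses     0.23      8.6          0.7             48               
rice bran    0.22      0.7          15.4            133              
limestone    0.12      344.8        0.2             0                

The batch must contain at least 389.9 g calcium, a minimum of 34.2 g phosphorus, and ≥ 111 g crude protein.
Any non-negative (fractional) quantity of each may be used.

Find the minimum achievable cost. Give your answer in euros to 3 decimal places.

€0.621

This is a linear program. Let x1 = kg of molasses, x2 = kg of rice bran, x3 = kg of limestone.
Minimise 0.23x1 + 0.22x2 + 0.12x3 subject to:
  8.6x1 + 0.7x2 + 344.8x3 ≥ 389.9   (calcium)
  0.7x1 + 15.4x2 + 0.2x3 ≥ 34.2   (phosphorus)
  48x1 + 133x2 ≥ 111   (crude protein)
  x1, x2, x3 ≥ 0.
The optimal basis is {rice bran, limestone}; molasses drops out. There the calcium and phosphorus constraints are tight.
Optimal quantities: rice bran = 2.2062 kg, limestone = 1.1263 kg.
Objective = 0.22·2.2062 + 0.12·1.1263 = 0.62052.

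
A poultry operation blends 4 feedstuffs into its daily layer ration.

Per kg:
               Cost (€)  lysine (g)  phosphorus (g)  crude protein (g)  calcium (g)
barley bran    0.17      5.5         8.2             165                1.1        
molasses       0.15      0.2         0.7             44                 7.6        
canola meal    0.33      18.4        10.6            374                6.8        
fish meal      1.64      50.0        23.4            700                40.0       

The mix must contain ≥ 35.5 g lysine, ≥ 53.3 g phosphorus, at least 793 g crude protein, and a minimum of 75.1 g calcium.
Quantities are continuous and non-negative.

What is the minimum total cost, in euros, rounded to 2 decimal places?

Let x1 = kg of barley bran, x2 = kg of molasses, x3 = kg of canola meal, x4 = kg of fish meal.
min 0.17x1 + 0.15x2 + 0.33x3 + 1.64x4 subject to:
  5.5x1 + 0.2x2 + 18.4x3 + 50x4 ≥ 35.5   (lysine)
  8.2x1 + 0.7x2 + 10.6x3 + 23.4x4 ≥ 53.3   (phosphorus)
  165x1 + 44x2 + 374x3 + 700x4 ≥ 793   (crude protein)
  1.1x1 + 7.6x2 + 6.8x3 + 40x4 ≥ 75.1   (calcium)
  x1, x2, x3, x4 ≥ 0.
The minimum-cost mix takes nothing from fish meal — only barley bran, molasses, canola meal. There the lysine, phosphorus, calcium constraints are tight.
That vertex is x1 = 5.492, x2 = 8.916, x3 = 0.1907.
Hence cost = 0.17·5.492 + 0.15·8.916 + 0.33·0.1907 = €2.3340.

€2.33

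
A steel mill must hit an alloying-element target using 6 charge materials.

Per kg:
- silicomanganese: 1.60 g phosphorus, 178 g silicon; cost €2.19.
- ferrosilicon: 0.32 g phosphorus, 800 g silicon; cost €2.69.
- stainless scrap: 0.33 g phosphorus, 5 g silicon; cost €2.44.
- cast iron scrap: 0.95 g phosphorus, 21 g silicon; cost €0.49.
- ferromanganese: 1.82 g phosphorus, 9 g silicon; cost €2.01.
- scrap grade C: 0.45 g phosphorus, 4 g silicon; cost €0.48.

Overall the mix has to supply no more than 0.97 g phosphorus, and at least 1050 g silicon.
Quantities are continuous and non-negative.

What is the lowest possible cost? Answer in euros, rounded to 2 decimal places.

Let x1 = kg of silicomanganese, x2 = kg of ferrosilicon, x3 = kg of stainless scrap, x4 = kg of cast iron scrap, x5 = kg of ferromanganese, x6 = kg of scrap grade C.
Minimise 2.19x1 + 2.69x2 + 2.44x3 + 0.49x4 + 2.01x5 + 0.48x6 s.t.:
  1.6x1 + 0.32x2 + 0.33x3 + 0.95x4 + 1.82x5 + 0.45x6 ≤ 0.97   (phosphorus)
  178x1 + 800x2 + 5x3 + 21x4 + 9x5 + 4x6 ≥ 1050   (silicon)
  x1, x2, x3, x4, x5, x6 ≥ 0.
The optimal basis is {ferrosilicon}; silicomanganese, stainless scrap, cast iron scrap, ferromanganese, scrap grade C drop out. There the silicon constraint is tight.
Solving gives x2 = 1.312.
Total cost: 2.69·1.312 = 3.5293.

€3.53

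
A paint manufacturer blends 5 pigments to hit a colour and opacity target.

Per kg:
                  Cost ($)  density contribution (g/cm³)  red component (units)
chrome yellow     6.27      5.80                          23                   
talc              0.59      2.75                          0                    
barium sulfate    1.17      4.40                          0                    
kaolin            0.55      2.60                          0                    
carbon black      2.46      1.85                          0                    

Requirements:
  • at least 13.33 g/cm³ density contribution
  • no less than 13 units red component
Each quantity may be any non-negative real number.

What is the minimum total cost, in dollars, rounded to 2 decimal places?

Let x1 = kg of chrome yellow, x2 = kg of talc, x3 = kg of barium sulfate, x4 = kg of kaolin, x5 = kg of carbon black.
Minimize 6.27x1 + 0.59x2 + 1.17x3 + 0.55x4 + 2.46x5 s.t.:
  5.8x1 + 2.75x2 + 4.4x3 + 2.6x4 + 1.85x5 ≥ 13.33   (density contribution)
  23x1 ≥ 13   (red component)
  x1, x2, x3, x4, x5 ≥ 0.
The optimal basis is {chrome yellow, kaolin}; talc, barium sulfate, carbon black drop out. The density contribution and red component requirements are met with equality.
Optimal quantities: chrome yellow = 0.5652 kg, kaolin = 3.866 kg.
Hence cost = 6.27·0.5652 + 0.55·3.866 = $5.6701.

$5.67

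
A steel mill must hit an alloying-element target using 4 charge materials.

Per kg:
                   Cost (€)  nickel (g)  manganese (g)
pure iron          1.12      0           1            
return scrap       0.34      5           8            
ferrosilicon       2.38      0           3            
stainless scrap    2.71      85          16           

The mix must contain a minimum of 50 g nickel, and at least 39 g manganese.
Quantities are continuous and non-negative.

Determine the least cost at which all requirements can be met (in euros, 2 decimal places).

€2.35

This is a linear program. Let x1 = kg of pure iron, x2 = kg of return scrap, x3 = kg of ferrosilicon, x4 = kg of stainless scrap.
min 1.12x1 + 0.34x2 + 2.38x3 + 2.71x4 subject to:
  5x2 + 85x4 ≥ 50   (nickel)
  1x1 + 8x2 + 3x3 + 16x4 ≥ 39   (manganese)
  x1, x2, x3, x4 ≥ 0.
The minimum-cost mix takes nothing from pure iron, ferrosilicon — only return scrap, stainless scrap. The nickel and manganese requirements are met with equality.
Optimal quantities: return scrap = 4.192 kg, stainless scrap = 0.3417 kg.
Objective = 0.34·4.192 + 2.71·0.3417 = 2.3513.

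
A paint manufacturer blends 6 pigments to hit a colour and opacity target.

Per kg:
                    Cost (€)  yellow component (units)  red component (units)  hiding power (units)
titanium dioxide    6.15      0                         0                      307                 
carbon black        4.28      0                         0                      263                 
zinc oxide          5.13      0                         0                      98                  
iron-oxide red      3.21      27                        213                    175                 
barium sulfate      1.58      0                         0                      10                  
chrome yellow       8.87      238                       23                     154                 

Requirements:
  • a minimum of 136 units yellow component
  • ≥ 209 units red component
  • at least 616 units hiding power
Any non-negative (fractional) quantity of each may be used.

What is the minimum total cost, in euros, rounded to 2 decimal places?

Let x1 = kg of titanium dioxide, x2 = kg of carbon black, x3 = kg of zinc oxide, x4 = kg of iron-oxide red, x5 = kg of barium sulfate, x6 = kg of chrome yellow.
Minimise 6.15x1 + 4.28x2 + 5.13x3 + 3.21x4 + 1.58x5 + 8.87x6 subject to:
  27x4 + 238x6 ≥ 136   (yellow component)
  213x4 + 23x6 ≥ 209   (red component)
  307x1 + 263x2 + 98x3 + 175x4 + 10x5 + 154x6 ≥ 616   (hiding power)
  x1, x2, x3, x4, x5, x6 ≥ 0.
The optimal basis is {iron-oxide red, chrome yellow}; titanium dioxide, carbon black, zinc oxide, barium sulfate drop out. Binding constraints: yellow component and hiding power.
Solving gives x4 = 3.35176, x6 = 0.191187.
Objective = 3.21·3.35176 + 8.87·0.191187 = 12.45498.

€12.45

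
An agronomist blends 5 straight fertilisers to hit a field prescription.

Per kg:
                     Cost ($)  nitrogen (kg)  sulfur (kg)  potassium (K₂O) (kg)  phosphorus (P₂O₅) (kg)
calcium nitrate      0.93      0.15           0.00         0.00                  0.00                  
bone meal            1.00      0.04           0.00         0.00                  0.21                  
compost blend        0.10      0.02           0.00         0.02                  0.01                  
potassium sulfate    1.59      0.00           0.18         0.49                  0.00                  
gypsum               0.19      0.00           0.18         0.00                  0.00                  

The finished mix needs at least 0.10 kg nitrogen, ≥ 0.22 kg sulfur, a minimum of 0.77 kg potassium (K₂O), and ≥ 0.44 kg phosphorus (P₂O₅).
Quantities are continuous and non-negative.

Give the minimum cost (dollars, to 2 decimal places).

Let x1 = kg of calcium nitrate, x2 = kg of bone meal, x3 = kg of compost blend, x4 = kg of potassium sulfate, x5 = kg of gypsum.
Minimize 0.93x1 + 1x2 + 0.1x3 + 1.59x4 + 0.19x5 subject to:
  0.15x1 + 0.04x2 + 0.02x3 ≥ 0.1   (nitrogen)
  0.18x4 + 0.18x5 ≥ 0.22   (sulfur)
  0.02x3 + 0.49x4 ≥ 0.77   (potassium (K₂O))
  0.21x2 + 0.01x3 ≥ 0.44   (phosphorus (P₂O₅))
  x1, x2, x3, x4, x5 ≥ 0.
At the optimum only bone meal, compost blend, gypsum are positive (calcium nitrate, potassium sulfate = 0). There the sulfur, potassium (K₂O), phosphorus (P₂O₅) constraints are tight.
So bone meal = 0.2619 kg, compost blend = 38.5 kg, gypsum = 1.222 kg.
Total cost: 1·0.2619 + 0.1·38.5 + 0.19·1.222 = 4.3441.

$4.34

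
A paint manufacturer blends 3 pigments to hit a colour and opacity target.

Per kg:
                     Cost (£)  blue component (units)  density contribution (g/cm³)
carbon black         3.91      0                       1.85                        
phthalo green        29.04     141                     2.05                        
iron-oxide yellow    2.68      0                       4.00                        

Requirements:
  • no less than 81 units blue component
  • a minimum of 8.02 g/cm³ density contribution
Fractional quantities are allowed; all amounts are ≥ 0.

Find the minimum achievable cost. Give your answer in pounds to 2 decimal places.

£21.27

This is a linear program. Let x1 = kg of carbon black, x2 = kg of phthalo green, x3 = kg of iron-oxide yellow.
Minimize 3.91x1 + 29.04x2 + 2.68x3 with:
  141x2 ≥ 81   (blue component)
  1.85x1 + 2.05x2 + 4x3 ≥ 8.02   (density contribution)
  x1, x2, x3 ≥ 0.
At the optimum only phthalo green, iron-oxide yellow are positive (carbon black = 0). There the blue component and density contribution constraints are tight.
Solving gives x2 = 0.5745, x3 = 1.711.
Total cost: 29.04·0.5745 + 2.68·1.711 = 21.2690.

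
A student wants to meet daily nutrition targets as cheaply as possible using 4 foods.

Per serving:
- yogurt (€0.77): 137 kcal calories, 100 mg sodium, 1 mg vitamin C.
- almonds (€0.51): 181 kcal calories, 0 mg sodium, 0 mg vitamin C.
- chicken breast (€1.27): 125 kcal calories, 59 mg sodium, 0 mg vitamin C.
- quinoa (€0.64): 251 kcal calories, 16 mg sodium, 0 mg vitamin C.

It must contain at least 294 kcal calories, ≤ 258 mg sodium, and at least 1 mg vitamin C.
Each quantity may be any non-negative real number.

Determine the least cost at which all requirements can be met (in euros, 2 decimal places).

Let x1 = servings of yogurt, x2 = servings of almonds, x3 = servings of chicken breast, x4 = servings of quinoa.
min 0.77x1 + 0.51x2 + 1.27x3 + 0.64x4 s.t.:
  137x1 + 181x2 + 125x3 + 251x4 ≥ 294   (calories)
  100x1 + 59x3 + 16x4 ≤ 258   (sodium)
  1x1 ≥ 1   (vitamin C)
  x1, x2, x3, x4 ≥ 0.
The optimal basis is {yogurt, quinoa}; almonds, chicken breast drop out. Binding constraints: calories and vitamin C.
Solving gives x1 = 1, x4 = 0.6255.
Total cost: 0.77·1 + 0.64·0.6255 = 1.1703.

€1.17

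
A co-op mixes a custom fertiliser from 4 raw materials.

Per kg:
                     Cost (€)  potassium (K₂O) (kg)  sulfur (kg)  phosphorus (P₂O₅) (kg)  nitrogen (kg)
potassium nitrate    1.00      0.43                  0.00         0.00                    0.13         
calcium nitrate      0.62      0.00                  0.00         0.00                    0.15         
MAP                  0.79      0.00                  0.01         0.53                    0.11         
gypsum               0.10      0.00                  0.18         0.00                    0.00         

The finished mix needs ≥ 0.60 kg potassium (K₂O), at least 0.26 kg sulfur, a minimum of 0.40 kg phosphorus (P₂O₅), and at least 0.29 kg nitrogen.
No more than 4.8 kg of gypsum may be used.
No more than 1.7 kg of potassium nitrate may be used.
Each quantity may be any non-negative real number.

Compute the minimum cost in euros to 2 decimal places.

€2.24

Treat it as an LP. Let x1 = kg of potassium nitrate, x2 = kg of calcium nitrate, x3 = kg of MAP, x4 = kg of gypsum.
min 1x1 + 0.62x2 + 0.79x3 + 0.1x4 s.t.:
  0.43x1 ≥ 0.6   (potassium (K₂O))
  0.01x3 + 0.18x4 ≥ 0.26   (sulfur)
  0.53x3 ≥ 0.4   (phosphorus (P₂O₅))
  0.13x1 + 0.15x2 + 0.11x3 ≥ 0.29   (nitrogen)
  x4 ≤ 4.8
  x1 ≤ 1.7
  x1, x2, x3, x4 ≥ 0.
The optimal mix uses every input. There the potassium (K₂O), sulfur, phosphorus (P₂O₅), nitrogen constraints are tight.
Optimal quantities: potassium nitrate = 1.395 kg, calcium nitrate = 0.1706 kg, MAP = 0.7547 kg, gypsum = 1.403 kg.
Hence cost = 1·1.395 + 0.62·0.1706 + 0.79·0.7547 + 0.1·1.403 = €2.2373.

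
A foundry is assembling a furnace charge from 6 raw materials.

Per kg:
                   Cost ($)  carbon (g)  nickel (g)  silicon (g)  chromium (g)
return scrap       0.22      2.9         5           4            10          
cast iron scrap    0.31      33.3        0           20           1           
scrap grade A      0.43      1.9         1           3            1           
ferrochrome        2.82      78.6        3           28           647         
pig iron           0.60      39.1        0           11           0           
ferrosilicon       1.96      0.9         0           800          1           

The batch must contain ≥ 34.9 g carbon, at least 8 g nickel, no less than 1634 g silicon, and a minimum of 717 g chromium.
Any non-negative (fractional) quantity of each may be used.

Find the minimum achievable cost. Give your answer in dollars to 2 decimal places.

Treat it as an LP. Let x1 = kg of return scrap, x2 = kg of cast iron scrap, x3 = kg of scrap grade A, x4 = kg of ferrochrome, x5 = kg of pig iron, x6 = kg of ferrosilicon.
Minimise 0.22x1 + 0.31x2 + 0.43x3 + 2.82x4 + 0.6x5 + 1.96x6 s.t.:
  2.9x1 + 33.3x2 + 1.9x3 + 78.6x4 + 39.1x5 + 0.9x6 ≥ 34.9   (carbon)
  5x1 + 1x3 + 3x4 ≥ 8   (nickel)
  4x1 + 20x2 + 3x3 + 28x4 + 11x5 + 800x6 ≥ 1634   (silicon)
  10x1 + 1x2 + 1x3 + 647x4 + 1x6 ≥ 717   (chromium)
  x1, x2, x3, x4, x5, x6 ≥ 0.
At the optimum only return scrap, ferrochrome, ferrosilicon are positive (cast iron scrap, scrap grade A, pig iron = 0). Binding constraints: nickel, silicon, chromium.
So return scrap = 0.9457 kg, ferrochrome = 1.09 kg, ferrosilicon = 2 kg.
Objective = 0.22·0.9457 + 2.82·1.09 + 1.96·2 = 7.2019.

$7.20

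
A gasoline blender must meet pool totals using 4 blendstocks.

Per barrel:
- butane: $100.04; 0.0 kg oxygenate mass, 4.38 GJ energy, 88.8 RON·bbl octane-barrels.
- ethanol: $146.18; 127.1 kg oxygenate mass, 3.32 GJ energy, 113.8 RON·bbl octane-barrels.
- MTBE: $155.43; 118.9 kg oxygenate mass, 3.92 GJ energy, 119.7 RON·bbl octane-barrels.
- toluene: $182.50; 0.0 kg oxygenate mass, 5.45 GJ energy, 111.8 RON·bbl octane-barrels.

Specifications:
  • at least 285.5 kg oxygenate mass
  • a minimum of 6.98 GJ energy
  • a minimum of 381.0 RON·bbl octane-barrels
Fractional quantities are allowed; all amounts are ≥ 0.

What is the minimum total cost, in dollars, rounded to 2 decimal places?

Let x1 = barrels of butane, x2 = barrels of ethanol, x3 = barrels of MTBE, x4 = barrels of toluene.
min 100.04x1 + 146.18x2 + 155.43x3 + 182.5x4 s.t.:
  127.1x2 + 118.9x3 ≥ 285.5   (oxygenate mass)
  4.38x1 + 3.32x2 + 3.92x3 + 5.45x4 ≥ 6.98   (energy)
  88.8x1 + 113.8x2 + 119.7x3 + 111.8x4 ≥ 381   (octane-barrels)
  x1, x2, x3, x4 ≥ 0.
At the optimum only butane, ethanol are positive (MTBE, toluene = 0). The oxygenate mass and octane-barrels requirements are met with equality.
Solving gives x1 = 1.41188, x2 = 2.24626.
Cost = 100.04·1.41188 + 146.18·2.24626 = 469.6028.

$469.60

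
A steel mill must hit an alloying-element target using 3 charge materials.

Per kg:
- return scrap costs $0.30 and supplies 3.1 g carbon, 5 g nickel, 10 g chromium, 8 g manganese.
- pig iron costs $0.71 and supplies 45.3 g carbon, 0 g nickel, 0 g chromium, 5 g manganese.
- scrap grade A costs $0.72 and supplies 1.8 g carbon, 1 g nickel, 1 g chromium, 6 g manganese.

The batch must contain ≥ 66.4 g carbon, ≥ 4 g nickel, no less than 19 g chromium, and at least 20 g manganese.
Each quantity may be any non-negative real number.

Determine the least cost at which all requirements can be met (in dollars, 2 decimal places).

Let x1 = kg of return scrap, x2 = kg of pig iron, x3 = kg of scrap grade A.
min 0.3x1 + 0.71x2 + 0.72x3 with:
  3.1x1 + 45.3x2 + 1.8x3 ≥ 66.4   (carbon)
  5x1 + 1x3 ≥ 4   (nickel)
  10x1 + 1x3 ≥ 19   (chromium)
  8x1 + 5x2 + 6x3 ≥ 20   (manganese)
  x1, x2, x3 ≥ 0.
The minimum-cost mix takes nothing from scrap grade A — only return scrap, pig iron. There the carbon and chromium constraints are tight.
That vertex is x1 = 1.9, x2 = 1.336.
Total cost: 0.3·1.9 + 0.71·1.336 = 1.5186.

$1.52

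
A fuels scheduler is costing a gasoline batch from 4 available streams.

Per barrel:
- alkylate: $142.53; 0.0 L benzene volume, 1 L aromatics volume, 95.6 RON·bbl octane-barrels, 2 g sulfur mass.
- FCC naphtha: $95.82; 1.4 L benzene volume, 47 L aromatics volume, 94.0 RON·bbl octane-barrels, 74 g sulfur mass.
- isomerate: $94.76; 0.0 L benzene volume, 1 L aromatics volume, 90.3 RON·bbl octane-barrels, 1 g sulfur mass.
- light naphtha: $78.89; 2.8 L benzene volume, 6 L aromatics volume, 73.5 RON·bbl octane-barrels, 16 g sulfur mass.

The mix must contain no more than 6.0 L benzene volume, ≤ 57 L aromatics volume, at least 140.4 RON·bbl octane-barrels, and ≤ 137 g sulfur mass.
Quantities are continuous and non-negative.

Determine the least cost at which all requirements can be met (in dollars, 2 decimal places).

Let x1 = barrels of alkylate, x2 = barrels of FCC naphtha, x3 = barrels of isomerate, x4 = barrels of light naphtha.
min 142.53x1 + 95.82x2 + 94.76x3 + 78.89x4 with:
  1.4x2 + 2.8x4 ≤ 6   (benzene volume)
  1x1 + 47x2 + 1x3 + 6x4 ≤ 57   (aromatics volume)
  95.6x1 + 94x2 + 90.3x3 + 73.5x4 ≥ 140.4   (octane-barrels)
  2x1 + 74x2 + 1x3 + 16x4 ≤ 137   (sulfur mass)
  x1, x2, x3, x4 ≥ 0.
The cheapest feasible vertex uses only FCC naphtha, isomerate; alkylate, light naphtha are not used. The aromatics volume and octane-barrels requirements are met with equality.
Solving gives x2 = 1.2064, x3 = 0.29898.
Cost = 95.82·1.2064 + 94.76·0.29898 = 143.9286.

$143.93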